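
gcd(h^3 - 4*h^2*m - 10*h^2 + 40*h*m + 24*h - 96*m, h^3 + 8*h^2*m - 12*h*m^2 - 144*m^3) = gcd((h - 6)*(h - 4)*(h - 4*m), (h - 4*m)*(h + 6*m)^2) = h - 4*m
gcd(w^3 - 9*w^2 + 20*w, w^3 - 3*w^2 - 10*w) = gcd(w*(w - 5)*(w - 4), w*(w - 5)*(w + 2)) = w^2 - 5*w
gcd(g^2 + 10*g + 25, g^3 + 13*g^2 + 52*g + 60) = g + 5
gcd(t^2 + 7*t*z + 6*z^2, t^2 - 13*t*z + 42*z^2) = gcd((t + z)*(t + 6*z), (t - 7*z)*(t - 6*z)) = 1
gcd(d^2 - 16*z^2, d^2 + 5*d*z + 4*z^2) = d + 4*z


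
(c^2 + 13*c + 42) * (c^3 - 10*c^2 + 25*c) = c^5 + 3*c^4 - 63*c^3 - 95*c^2 + 1050*c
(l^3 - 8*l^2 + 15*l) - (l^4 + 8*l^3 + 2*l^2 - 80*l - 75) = -l^4 - 7*l^3 - 10*l^2 + 95*l + 75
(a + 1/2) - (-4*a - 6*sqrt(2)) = 5*a + 1/2 + 6*sqrt(2)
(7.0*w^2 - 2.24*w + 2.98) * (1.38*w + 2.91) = 9.66*w^3 + 17.2788*w^2 - 2.406*w + 8.6718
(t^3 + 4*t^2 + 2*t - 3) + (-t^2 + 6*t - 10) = t^3 + 3*t^2 + 8*t - 13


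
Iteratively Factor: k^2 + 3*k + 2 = (k + 1)*(k + 2)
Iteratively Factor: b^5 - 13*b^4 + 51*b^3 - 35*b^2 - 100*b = (b + 1)*(b^4 - 14*b^3 + 65*b^2 - 100*b) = (b - 5)*(b + 1)*(b^3 - 9*b^2 + 20*b) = (b - 5)*(b - 4)*(b + 1)*(b^2 - 5*b) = (b - 5)^2*(b - 4)*(b + 1)*(b)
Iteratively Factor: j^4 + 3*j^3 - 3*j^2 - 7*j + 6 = (j + 3)*(j^3 - 3*j + 2) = (j + 2)*(j + 3)*(j^2 - 2*j + 1) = (j - 1)*(j + 2)*(j + 3)*(j - 1)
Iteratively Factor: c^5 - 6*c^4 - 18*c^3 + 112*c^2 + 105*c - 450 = (c - 5)*(c^4 - c^3 - 23*c^2 - 3*c + 90) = (c - 5)*(c + 3)*(c^3 - 4*c^2 - 11*c + 30) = (c - 5)*(c + 3)^2*(c^2 - 7*c + 10) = (c - 5)^2*(c + 3)^2*(c - 2)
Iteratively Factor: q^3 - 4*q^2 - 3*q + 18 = (q - 3)*(q^2 - q - 6) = (q - 3)*(q + 2)*(q - 3)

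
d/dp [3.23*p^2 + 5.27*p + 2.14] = 6.46*p + 5.27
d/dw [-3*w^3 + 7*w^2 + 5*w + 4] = -9*w^2 + 14*w + 5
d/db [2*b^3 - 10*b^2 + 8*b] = 6*b^2 - 20*b + 8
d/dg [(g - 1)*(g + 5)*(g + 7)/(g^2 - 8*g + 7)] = (g^2 - 14*g - 119)/(g^2 - 14*g + 49)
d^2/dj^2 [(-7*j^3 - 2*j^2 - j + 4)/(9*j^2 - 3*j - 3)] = 2*(-43*j^3 + 69*j^2 - 66*j + 15)/(3*(27*j^6 - 27*j^5 - 18*j^4 + 17*j^3 + 6*j^2 - 3*j - 1))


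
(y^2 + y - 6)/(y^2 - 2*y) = (y + 3)/y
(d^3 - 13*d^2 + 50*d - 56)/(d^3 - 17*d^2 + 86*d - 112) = (d - 4)/(d - 8)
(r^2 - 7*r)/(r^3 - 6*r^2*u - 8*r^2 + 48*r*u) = (r - 7)/(r^2 - 6*r*u - 8*r + 48*u)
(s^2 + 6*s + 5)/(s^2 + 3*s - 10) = (s + 1)/(s - 2)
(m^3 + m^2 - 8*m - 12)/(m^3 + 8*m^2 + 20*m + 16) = (m - 3)/(m + 4)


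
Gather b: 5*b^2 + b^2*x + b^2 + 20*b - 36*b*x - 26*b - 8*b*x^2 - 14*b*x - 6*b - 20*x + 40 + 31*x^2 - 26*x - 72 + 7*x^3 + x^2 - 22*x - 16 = b^2*(x + 6) + b*(-8*x^2 - 50*x - 12) + 7*x^3 + 32*x^2 - 68*x - 48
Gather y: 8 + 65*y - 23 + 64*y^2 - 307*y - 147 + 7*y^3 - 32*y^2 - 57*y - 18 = 7*y^3 + 32*y^2 - 299*y - 180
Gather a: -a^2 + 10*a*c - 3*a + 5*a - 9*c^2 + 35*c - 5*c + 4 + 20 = -a^2 + a*(10*c + 2) - 9*c^2 + 30*c + 24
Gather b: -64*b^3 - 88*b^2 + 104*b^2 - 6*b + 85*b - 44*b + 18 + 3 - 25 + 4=-64*b^3 + 16*b^2 + 35*b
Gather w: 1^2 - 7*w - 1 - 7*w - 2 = -14*w - 2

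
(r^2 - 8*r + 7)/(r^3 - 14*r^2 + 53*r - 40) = (r - 7)/(r^2 - 13*r + 40)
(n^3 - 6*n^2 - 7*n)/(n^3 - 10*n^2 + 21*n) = (n + 1)/(n - 3)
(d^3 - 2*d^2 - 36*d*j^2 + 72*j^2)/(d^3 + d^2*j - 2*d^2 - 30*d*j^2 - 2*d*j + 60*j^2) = (d - 6*j)/(d - 5*j)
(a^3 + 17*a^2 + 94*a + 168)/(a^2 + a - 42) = (a^2 + 10*a + 24)/(a - 6)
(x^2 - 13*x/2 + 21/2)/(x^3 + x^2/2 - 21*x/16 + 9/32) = 16*(2*x^2 - 13*x + 21)/(32*x^3 + 16*x^2 - 42*x + 9)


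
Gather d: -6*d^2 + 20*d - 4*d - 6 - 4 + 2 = -6*d^2 + 16*d - 8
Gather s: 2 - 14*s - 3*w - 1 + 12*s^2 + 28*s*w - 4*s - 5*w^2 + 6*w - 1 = 12*s^2 + s*(28*w - 18) - 5*w^2 + 3*w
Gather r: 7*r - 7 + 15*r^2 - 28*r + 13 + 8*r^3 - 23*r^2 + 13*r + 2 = 8*r^3 - 8*r^2 - 8*r + 8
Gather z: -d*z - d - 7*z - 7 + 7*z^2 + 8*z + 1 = -d + 7*z^2 + z*(1 - d) - 6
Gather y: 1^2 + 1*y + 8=y + 9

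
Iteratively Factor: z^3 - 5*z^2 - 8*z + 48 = (z + 3)*(z^2 - 8*z + 16) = (z - 4)*(z + 3)*(z - 4)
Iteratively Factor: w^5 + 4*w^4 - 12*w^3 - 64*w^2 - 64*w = (w)*(w^4 + 4*w^3 - 12*w^2 - 64*w - 64) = w*(w + 2)*(w^3 + 2*w^2 - 16*w - 32) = w*(w - 4)*(w + 2)*(w^2 + 6*w + 8) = w*(w - 4)*(w + 2)*(w + 4)*(w + 2)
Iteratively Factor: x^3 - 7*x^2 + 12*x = (x - 4)*(x^2 - 3*x) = x*(x - 4)*(x - 3)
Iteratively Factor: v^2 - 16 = (v - 4)*(v + 4)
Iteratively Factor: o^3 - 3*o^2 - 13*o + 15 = (o + 3)*(o^2 - 6*o + 5) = (o - 1)*(o + 3)*(o - 5)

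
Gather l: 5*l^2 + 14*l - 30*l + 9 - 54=5*l^2 - 16*l - 45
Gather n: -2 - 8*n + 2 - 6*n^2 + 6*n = -6*n^2 - 2*n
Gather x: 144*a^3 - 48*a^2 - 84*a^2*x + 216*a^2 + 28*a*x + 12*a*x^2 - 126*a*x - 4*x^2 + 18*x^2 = 144*a^3 + 168*a^2 + x^2*(12*a + 14) + x*(-84*a^2 - 98*a)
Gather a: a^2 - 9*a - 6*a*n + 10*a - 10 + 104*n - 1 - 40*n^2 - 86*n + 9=a^2 + a*(1 - 6*n) - 40*n^2 + 18*n - 2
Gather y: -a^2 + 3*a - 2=-a^2 + 3*a - 2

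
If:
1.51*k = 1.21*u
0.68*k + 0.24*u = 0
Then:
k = 0.00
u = 0.00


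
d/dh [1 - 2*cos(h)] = 2*sin(h)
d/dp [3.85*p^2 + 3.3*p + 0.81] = 7.7*p + 3.3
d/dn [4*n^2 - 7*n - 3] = 8*n - 7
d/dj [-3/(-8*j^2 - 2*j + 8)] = 3*(-8*j - 1)/(2*(4*j^2 + j - 4)^2)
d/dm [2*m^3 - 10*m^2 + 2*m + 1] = 6*m^2 - 20*m + 2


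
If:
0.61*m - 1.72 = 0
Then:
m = 2.82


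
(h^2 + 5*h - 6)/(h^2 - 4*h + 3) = (h + 6)/(h - 3)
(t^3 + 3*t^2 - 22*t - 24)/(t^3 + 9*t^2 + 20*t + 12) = (t - 4)/(t + 2)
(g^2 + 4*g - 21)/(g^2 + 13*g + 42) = (g - 3)/(g + 6)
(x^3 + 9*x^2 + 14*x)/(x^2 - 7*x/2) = 2*(x^2 + 9*x + 14)/(2*x - 7)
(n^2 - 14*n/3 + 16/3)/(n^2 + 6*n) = (3*n^2 - 14*n + 16)/(3*n*(n + 6))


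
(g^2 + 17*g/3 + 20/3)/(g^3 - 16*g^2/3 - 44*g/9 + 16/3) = 3*(3*g^2 + 17*g + 20)/(9*g^3 - 48*g^2 - 44*g + 48)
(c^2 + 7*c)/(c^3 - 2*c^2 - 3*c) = (c + 7)/(c^2 - 2*c - 3)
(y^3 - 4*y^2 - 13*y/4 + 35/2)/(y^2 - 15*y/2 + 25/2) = (y^2 - 3*y/2 - 7)/(y - 5)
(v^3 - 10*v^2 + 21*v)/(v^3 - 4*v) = (v^2 - 10*v + 21)/(v^2 - 4)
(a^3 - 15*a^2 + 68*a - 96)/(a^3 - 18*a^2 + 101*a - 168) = (a - 4)/(a - 7)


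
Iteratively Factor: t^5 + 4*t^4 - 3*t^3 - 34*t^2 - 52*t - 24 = (t + 1)*(t^4 + 3*t^3 - 6*t^2 - 28*t - 24) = (t + 1)*(t + 2)*(t^3 + t^2 - 8*t - 12) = (t - 3)*(t + 1)*(t + 2)*(t^2 + 4*t + 4) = (t - 3)*(t + 1)*(t + 2)^2*(t + 2)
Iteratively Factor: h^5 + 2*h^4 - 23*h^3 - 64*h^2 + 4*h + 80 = (h + 4)*(h^4 - 2*h^3 - 15*h^2 - 4*h + 20) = (h + 2)*(h + 4)*(h^3 - 4*h^2 - 7*h + 10) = (h + 2)^2*(h + 4)*(h^2 - 6*h + 5) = (h - 5)*(h + 2)^2*(h + 4)*(h - 1)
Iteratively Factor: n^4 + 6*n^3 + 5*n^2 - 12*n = (n - 1)*(n^3 + 7*n^2 + 12*n) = (n - 1)*(n + 3)*(n^2 + 4*n) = (n - 1)*(n + 3)*(n + 4)*(n)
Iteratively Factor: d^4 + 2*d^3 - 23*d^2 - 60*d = (d)*(d^3 + 2*d^2 - 23*d - 60) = d*(d + 3)*(d^2 - d - 20) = d*(d + 3)*(d + 4)*(d - 5)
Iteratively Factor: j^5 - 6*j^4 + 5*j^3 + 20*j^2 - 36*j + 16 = (j - 4)*(j^4 - 2*j^3 - 3*j^2 + 8*j - 4) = (j - 4)*(j - 1)*(j^3 - j^2 - 4*j + 4) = (j - 4)*(j - 1)^2*(j^2 - 4) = (j - 4)*(j - 1)^2*(j + 2)*(j - 2)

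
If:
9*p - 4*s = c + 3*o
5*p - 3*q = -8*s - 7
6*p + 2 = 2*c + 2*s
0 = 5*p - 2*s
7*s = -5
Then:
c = 6/7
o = -4/21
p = -2/7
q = -1/21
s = -5/7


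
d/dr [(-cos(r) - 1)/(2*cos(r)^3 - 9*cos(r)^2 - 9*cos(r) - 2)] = (-4*cos(r)^3 + 3*cos(r)^2 + 18*cos(r) + 7)*sin(r)/((2*cos(r) + 1)^2*(sin(r)^2 + 5*cos(r) + 1)^2)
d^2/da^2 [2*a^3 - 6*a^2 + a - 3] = 12*a - 12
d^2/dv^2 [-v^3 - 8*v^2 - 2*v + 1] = -6*v - 16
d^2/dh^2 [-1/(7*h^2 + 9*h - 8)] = 2*(49*h^2 + 63*h - (14*h + 9)^2 - 56)/(7*h^2 + 9*h - 8)^3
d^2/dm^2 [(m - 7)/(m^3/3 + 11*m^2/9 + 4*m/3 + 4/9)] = 18*((m - 7)*(9*m^2 + 22*m + 12)^2 - (9*m^2 + 22*m + (m - 7)*(9*m + 11) + 12)*(3*m^3 + 11*m^2 + 12*m + 4))/(3*m^3 + 11*m^2 + 12*m + 4)^3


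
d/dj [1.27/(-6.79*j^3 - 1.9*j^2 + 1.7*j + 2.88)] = (25.8699*j^2 + 4.826*j - 2.159)/(6.79*j^3 + 1.9*j^2 - 1.7*j - 2.88)^2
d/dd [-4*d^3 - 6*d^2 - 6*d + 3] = -12*d^2 - 12*d - 6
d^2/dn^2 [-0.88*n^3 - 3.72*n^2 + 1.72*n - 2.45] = -5.28*n - 7.44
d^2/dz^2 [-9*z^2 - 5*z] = -18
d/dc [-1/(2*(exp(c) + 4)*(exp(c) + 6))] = (exp(c) + 5)*exp(c)/((exp(c) + 4)^2*(exp(c) + 6)^2)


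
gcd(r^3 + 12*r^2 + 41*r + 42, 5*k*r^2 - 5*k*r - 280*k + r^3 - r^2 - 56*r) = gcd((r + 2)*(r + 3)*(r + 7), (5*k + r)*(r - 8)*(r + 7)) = r + 7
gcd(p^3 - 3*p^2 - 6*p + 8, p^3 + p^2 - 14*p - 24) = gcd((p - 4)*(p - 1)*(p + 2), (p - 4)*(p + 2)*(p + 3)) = p^2 - 2*p - 8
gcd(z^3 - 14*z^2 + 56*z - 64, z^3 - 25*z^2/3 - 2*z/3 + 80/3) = z^2 - 10*z + 16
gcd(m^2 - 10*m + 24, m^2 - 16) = m - 4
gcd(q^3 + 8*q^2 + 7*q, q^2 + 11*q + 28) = q + 7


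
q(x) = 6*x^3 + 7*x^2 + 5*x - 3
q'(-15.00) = 3845.00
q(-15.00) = -18753.00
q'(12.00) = 2765.00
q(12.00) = 11433.00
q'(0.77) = 26.45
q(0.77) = 7.74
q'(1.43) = 61.83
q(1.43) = 36.01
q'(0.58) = 19.18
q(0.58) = 3.43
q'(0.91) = 32.65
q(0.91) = 11.87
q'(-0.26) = 2.58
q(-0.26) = -3.93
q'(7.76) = 1197.56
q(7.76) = 3261.05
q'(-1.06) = 10.38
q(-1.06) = -7.58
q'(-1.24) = 15.32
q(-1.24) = -9.88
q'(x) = 18*x^2 + 14*x + 5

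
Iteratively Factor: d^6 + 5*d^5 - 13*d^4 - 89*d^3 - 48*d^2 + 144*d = (d - 1)*(d^5 + 6*d^4 - 7*d^3 - 96*d^2 - 144*d) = d*(d - 1)*(d^4 + 6*d^3 - 7*d^2 - 96*d - 144) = d*(d - 1)*(d + 3)*(d^3 + 3*d^2 - 16*d - 48) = d*(d - 1)*(d + 3)*(d + 4)*(d^2 - d - 12) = d*(d - 1)*(d + 3)^2*(d + 4)*(d - 4)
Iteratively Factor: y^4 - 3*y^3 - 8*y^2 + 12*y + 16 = (y + 2)*(y^3 - 5*y^2 + 2*y + 8) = (y - 4)*(y + 2)*(y^2 - y - 2) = (y - 4)*(y + 1)*(y + 2)*(y - 2)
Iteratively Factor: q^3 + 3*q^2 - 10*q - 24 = (q + 2)*(q^2 + q - 12) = (q + 2)*(q + 4)*(q - 3)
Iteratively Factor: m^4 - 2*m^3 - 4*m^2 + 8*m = (m + 2)*(m^3 - 4*m^2 + 4*m) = (m - 2)*(m + 2)*(m^2 - 2*m) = (m - 2)^2*(m + 2)*(m)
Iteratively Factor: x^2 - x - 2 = (x + 1)*(x - 2)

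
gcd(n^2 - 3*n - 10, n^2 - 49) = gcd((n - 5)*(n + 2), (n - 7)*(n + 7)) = 1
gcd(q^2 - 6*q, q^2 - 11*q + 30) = q - 6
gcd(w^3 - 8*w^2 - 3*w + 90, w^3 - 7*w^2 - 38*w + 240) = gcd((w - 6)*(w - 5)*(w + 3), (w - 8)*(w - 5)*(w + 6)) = w - 5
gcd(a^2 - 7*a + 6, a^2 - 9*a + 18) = a - 6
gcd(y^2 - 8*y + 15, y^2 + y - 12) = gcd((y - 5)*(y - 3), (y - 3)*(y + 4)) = y - 3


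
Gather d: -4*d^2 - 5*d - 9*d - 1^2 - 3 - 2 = -4*d^2 - 14*d - 6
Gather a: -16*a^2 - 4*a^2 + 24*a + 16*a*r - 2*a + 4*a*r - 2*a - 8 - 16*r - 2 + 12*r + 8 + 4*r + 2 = -20*a^2 + a*(20*r + 20)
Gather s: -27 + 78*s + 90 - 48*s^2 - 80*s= -48*s^2 - 2*s + 63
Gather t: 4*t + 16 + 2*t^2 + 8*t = 2*t^2 + 12*t + 16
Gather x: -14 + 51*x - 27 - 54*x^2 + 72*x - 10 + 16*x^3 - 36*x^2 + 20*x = 16*x^3 - 90*x^2 + 143*x - 51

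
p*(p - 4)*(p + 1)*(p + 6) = p^4 + 3*p^3 - 22*p^2 - 24*p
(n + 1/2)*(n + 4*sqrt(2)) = n^2 + n/2 + 4*sqrt(2)*n + 2*sqrt(2)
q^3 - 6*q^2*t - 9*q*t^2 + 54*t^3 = (q - 6*t)*(q - 3*t)*(q + 3*t)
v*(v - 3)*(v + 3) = v^3 - 9*v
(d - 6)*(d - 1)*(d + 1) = d^3 - 6*d^2 - d + 6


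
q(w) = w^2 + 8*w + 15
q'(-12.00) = -16.00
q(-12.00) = 63.00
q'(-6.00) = -4.00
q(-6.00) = 3.00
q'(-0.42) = 7.16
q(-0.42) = 11.82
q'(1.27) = 10.54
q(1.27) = 26.77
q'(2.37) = 12.74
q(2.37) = 39.58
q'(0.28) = 8.56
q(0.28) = 17.32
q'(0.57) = 9.14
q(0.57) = 19.88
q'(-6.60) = -5.20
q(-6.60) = 5.76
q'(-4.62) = -1.24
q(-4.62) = -0.62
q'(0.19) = 8.38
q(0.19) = 16.56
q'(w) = 2*w + 8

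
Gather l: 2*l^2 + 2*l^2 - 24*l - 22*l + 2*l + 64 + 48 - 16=4*l^2 - 44*l + 96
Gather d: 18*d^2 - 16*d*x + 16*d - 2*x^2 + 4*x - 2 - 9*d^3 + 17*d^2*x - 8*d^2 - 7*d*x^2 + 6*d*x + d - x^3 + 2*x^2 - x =-9*d^3 + d^2*(17*x + 10) + d*(-7*x^2 - 10*x + 17) - x^3 + 3*x - 2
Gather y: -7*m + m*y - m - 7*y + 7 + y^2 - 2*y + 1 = -8*m + y^2 + y*(m - 9) + 8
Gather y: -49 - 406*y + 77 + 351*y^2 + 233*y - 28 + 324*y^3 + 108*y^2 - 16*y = 324*y^3 + 459*y^2 - 189*y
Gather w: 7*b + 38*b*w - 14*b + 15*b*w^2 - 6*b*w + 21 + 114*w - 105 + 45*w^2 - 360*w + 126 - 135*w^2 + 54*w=-7*b + w^2*(15*b - 90) + w*(32*b - 192) + 42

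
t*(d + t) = d*t + t^2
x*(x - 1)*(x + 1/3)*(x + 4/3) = x^4 + 2*x^3/3 - 11*x^2/9 - 4*x/9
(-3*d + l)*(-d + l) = 3*d^2 - 4*d*l + l^2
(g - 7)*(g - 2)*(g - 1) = g^3 - 10*g^2 + 23*g - 14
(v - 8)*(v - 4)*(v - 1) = v^3 - 13*v^2 + 44*v - 32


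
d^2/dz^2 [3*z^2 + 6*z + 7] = 6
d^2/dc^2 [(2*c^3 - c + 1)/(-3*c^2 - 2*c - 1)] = 2*(7*c^3 - 39*c^2 - 33*c - 3)/(27*c^6 + 54*c^5 + 63*c^4 + 44*c^3 + 21*c^2 + 6*c + 1)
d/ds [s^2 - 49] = 2*s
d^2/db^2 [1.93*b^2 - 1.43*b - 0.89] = 3.86000000000000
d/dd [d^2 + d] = 2*d + 1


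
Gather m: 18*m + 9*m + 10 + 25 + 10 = 27*m + 45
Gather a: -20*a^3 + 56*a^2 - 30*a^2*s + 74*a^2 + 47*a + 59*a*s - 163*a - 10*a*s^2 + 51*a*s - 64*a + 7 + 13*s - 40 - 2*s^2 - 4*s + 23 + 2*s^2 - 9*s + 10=-20*a^3 + a^2*(130 - 30*s) + a*(-10*s^2 + 110*s - 180)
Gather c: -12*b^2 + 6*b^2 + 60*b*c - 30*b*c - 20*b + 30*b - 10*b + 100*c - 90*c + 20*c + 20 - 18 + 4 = -6*b^2 + c*(30*b + 30) + 6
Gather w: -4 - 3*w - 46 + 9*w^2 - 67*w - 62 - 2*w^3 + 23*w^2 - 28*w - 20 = -2*w^3 + 32*w^2 - 98*w - 132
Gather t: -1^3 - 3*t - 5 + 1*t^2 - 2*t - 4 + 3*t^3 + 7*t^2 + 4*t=3*t^3 + 8*t^2 - t - 10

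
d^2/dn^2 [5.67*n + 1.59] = 0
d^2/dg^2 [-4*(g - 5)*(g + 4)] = -8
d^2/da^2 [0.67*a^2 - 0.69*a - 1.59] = 1.34000000000000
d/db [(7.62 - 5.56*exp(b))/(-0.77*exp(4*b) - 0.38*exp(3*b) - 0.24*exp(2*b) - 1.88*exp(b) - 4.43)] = (-12.8436*exp(4*b) + 19.244*exp(3*b) + 7.3524*exp(2*b) + 3.6576*exp(b) + 38.9564)*exp(b)/(0.5929*exp(8*b) + 0.5852*exp(7*b) + 0.514*exp(6*b) + 3.0776*exp(5*b) + 8.3086*exp(4*b) + 4.2692*exp(3*b) + 5.6608*exp(2*b) + 16.6568*exp(b) + 19.6249)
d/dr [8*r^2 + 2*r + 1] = 16*r + 2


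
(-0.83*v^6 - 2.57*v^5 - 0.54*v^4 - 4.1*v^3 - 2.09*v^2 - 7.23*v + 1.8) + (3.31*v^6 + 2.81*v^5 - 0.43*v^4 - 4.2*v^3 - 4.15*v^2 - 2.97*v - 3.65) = 2.48*v^6 + 0.24*v^5 - 0.97*v^4 - 8.3*v^3 - 6.24*v^2 - 10.2*v - 1.85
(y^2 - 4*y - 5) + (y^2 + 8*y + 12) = 2*y^2 + 4*y + 7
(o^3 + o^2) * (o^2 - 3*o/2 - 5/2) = o^5 - o^4/2 - 4*o^3 - 5*o^2/2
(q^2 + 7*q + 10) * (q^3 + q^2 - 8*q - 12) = q^5 + 8*q^4 + 9*q^3 - 58*q^2 - 164*q - 120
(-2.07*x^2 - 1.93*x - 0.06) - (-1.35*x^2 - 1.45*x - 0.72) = -0.72*x^2 - 0.48*x + 0.66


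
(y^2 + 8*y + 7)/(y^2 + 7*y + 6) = (y + 7)/(y + 6)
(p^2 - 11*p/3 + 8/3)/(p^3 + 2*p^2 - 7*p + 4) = (p - 8/3)/(p^2 + 3*p - 4)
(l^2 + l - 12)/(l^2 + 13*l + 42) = (l^2 + l - 12)/(l^2 + 13*l + 42)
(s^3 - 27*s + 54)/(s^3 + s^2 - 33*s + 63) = (s + 6)/(s + 7)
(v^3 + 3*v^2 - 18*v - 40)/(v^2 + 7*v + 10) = v - 4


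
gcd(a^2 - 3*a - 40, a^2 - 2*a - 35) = a + 5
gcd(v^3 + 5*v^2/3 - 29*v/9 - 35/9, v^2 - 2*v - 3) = v + 1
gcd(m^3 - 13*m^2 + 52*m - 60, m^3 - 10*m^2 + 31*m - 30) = m^2 - 7*m + 10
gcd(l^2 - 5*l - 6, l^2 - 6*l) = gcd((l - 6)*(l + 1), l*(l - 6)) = l - 6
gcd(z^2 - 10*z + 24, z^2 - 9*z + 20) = z - 4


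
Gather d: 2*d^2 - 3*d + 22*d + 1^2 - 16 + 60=2*d^2 + 19*d + 45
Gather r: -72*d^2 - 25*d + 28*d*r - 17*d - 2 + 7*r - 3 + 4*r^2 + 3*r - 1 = -72*d^2 - 42*d + 4*r^2 + r*(28*d + 10) - 6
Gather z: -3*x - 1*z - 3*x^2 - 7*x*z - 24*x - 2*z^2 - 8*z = -3*x^2 - 27*x - 2*z^2 + z*(-7*x - 9)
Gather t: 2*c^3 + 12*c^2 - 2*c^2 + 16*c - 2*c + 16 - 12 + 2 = 2*c^3 + 10*c^2 + 14*c + 6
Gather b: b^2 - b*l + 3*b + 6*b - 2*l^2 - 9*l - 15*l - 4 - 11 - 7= b^2 + b*(9 - l) - 2*l^2 - 24*l - 22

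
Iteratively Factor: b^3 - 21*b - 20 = (b - 5)*(b^2 + 5*b + 4) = (b - 5)*(b + 4)*(b + 1)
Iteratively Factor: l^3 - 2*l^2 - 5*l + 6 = (l - 3)*(l^2 + l - 2) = (l - 3)*(l + 2)*(l - 1)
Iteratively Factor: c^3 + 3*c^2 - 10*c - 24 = (c + 2)*(c^2 + c - 12) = (c - 3)*(c + 2)*(c + 4)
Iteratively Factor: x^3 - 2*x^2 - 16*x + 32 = (x - 2)*(x^2 - 16) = (x - 4)*(x - 2)*(x + 4)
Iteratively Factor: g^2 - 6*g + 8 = (g - 2)*(g - 4)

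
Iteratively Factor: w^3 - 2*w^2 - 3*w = (w)*(w^2 - 2*w - 3) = w*(w - 3)*(w + 1)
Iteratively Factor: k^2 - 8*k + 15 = (k - 5)*(k - 3)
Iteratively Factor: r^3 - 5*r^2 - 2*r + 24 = (r - 4)*(r^2 - r - 6) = (r - 4)*(r - 3)*(r + 2)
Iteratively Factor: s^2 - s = (s)*(s - 1)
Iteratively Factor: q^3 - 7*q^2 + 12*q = (q - 4)*(q^2 - 3*q) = (q - 4)*(q - 3)*(q)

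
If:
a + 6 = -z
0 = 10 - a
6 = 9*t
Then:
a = 10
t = 2/3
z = -16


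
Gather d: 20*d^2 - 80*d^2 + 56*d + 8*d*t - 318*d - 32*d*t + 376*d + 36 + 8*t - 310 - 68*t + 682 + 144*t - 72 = -60*d^2 + d*(114 - 24*t) + 84*t + 336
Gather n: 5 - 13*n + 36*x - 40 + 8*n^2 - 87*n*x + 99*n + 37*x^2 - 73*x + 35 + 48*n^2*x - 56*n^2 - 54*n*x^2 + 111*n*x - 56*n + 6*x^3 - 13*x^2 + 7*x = n^2*(48*x - 48) + n*(-54*x^2 + 24*x + 30) + 6*x^3 + 24*x^2 - 30*x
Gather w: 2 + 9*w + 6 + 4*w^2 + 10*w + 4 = 4*w^2 + 19*w + 12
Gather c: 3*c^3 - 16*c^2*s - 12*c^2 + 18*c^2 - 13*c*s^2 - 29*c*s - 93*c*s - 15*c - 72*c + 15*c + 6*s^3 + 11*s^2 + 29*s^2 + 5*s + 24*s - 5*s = 3*c^3 + c^2*(6 - 16*s) + c*(-13*s^2 - 122*s - 72) + 6*s^3 + 40*s^2 + 24*s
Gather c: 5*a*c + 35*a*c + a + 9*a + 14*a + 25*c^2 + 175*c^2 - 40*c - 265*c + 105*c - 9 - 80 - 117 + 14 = 24*a + 200*c^2 + c*(40*a - 200) - 192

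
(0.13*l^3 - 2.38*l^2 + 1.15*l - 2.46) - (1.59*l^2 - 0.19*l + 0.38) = 0.13*l^3 - 3.97*l^2 + 1.34*l - 2.84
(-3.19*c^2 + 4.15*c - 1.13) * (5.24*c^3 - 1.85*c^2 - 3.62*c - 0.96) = -16.7156*c^5 + 27.6475*c^4 - 2.0509*c^3 - 9.8701*c^2 + 0.106599999999999*c + 1.0848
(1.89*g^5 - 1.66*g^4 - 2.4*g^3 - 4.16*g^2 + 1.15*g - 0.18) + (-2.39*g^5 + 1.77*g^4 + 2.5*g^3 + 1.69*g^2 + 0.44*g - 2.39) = -0.5*g^5 + 0.11*g^4 + 0.1*g^3 - 2.47*g^2 + 1.59*g - 2.57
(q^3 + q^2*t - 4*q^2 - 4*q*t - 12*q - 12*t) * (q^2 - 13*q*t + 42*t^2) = q^5 - 12*q^4*t - 4*q^4 + 29*q^3*t^2 + 48*q^3*t - 12*q^3 + 42*q^2*t^3 - 116*q^2*t^2 + 144*q^2*t - 168*q*t^3 - 348*q*t^2 - 504*t^3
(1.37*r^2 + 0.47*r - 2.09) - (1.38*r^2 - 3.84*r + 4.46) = -0.00999999999999979*r^2 + 4.31*r - 6.55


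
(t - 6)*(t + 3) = t^2 - 3*t - 18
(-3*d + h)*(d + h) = -3*d^2 - 2*d*h + h^2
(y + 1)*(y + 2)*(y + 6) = y^3 + 9*y^2 + 20*y + 12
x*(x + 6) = x^2 + 6*x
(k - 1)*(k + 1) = k^2 - 1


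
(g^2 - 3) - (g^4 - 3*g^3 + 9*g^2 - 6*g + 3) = -g^4 + 3*g^3 - 8*g^2 + 6*g - 6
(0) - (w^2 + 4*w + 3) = -w^2 - 4*w - 3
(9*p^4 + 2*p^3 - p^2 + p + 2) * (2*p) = 18*p^5 + 4*p^4 - 2*p^3 + 2*p^2 + 4*p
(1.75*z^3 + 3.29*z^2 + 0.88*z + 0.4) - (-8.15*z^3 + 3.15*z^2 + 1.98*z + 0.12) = 9.9*z^3 + 0.14*z^2 - 1.1*z + 0.28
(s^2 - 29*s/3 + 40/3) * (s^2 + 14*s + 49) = s^4 + 13*s^3/3 - 73*s^2 - 287*s + 1960/3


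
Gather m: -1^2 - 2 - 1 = -4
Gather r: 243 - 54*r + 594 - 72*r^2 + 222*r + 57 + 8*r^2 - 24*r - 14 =-64*r^2 + 144*r + 880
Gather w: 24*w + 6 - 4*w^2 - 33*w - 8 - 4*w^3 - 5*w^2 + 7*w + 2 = -4*w^3 - 9*w^2 - 2*w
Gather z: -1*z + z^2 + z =z^2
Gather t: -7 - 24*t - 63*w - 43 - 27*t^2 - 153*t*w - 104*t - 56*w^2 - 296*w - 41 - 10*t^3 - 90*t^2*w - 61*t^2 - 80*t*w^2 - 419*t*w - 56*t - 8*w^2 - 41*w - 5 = -10*t^3 + t^2*(-90*w - 88) + t*(-80*w^2 - 572*w - 184) - 64*w^2 - 400*w - 96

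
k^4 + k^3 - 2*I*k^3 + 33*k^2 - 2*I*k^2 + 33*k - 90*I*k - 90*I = (k + 1)*(k - 5*I)*(k - 3*I)*(k + 6*I)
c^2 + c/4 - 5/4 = (c - 1)*(c + 5/4)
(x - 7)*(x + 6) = x^2 - x - 42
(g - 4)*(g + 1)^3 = g^4 - g^3 - 9*g^2 - 11*g - 4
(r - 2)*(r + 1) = r^2 - r - 2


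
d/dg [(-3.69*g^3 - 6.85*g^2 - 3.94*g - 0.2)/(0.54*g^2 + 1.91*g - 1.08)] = (-1.9926*g^4 - 14.0958*g^3 + 0.999700000000001*g^2 + 15.012*g + 4.6372)/(0.2916*g^4 + 2.0628*g^3 + 2.4817*g^2 - 4.1256*g + 1.1664)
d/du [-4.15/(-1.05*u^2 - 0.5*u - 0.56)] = (-8.715*u - 2.075)/(1.05*u^2 + 0.5*u + 0.56)^2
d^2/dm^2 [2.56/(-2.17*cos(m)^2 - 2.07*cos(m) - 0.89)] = (48.219136*(1 - cos(m)^2)^2 + 34.497792*cos(m)^3 + 15.3024*cos(m)^2 - 73.711872*cos(m) - 60.269568)/(2.17*cos(m)^2 + 2.07*cos(m) + 0.89)^3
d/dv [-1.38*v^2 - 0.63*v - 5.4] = -2.76*v - 0.63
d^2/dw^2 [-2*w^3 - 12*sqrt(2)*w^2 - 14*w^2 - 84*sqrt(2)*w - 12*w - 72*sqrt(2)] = -12*w - 24*sqrt(2) - 28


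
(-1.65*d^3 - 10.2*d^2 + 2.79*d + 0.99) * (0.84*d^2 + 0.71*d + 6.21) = -1.386*d^5 - 9.7395*d^4 - 15.1449*d^3 - 60.5295*d^2 + 18.0288*d + 6.1479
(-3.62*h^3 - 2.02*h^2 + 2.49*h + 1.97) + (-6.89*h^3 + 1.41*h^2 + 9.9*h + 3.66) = -10.51*h^3 - 0.61*h^2 + 12.39*h + 5.63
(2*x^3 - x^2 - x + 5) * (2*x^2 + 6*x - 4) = 4*x^5 + 10*x^4 - 16*x^3 + 8*x^2 + 34*x - 20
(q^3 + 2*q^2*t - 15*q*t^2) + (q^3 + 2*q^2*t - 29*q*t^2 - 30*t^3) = 2*q^3 + 4*q^2*t - 44*q*t^2 - 30*t^3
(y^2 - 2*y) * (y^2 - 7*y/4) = y^4 - 15*y^3/4 + 7*y^2/2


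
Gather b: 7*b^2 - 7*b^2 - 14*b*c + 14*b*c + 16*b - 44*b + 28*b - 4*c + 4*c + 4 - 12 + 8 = 0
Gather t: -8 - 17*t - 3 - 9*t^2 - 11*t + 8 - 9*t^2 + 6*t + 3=-18*t^2 - 22*t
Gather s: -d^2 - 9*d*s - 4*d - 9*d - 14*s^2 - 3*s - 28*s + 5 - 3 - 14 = -d^2 - 13*d - 14*s^2 + s*(-9*d - 31) - 12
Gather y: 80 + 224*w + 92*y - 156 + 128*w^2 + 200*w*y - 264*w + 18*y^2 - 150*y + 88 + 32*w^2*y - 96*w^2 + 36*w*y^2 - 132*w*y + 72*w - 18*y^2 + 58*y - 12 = 32*w^2 + 36*w*y^2 + 32*w + y*(32*w^2 + 68*w)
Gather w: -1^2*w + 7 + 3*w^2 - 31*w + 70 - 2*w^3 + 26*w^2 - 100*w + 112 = -2*w^3 + 29*w^2 - 132*w + 189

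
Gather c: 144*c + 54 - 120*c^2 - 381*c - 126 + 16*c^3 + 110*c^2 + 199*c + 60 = 16*c^3 - 10*c^2 - 38*c - 12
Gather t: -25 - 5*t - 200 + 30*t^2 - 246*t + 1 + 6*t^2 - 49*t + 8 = 36*t^2 - 300*t - 216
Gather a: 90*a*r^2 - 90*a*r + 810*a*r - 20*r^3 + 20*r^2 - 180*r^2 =a*(90*r^2 + 720*r) - 20*r^3 - 160*r^2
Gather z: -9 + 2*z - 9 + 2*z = 4*z - 18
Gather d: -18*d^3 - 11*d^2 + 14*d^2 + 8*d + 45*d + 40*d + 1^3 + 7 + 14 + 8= -18*d^3 + 3*d^2 + 93*d + 30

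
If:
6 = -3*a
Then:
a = -2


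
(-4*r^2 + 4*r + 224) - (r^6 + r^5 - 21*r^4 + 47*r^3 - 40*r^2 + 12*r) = -r^6 - r^5 + 21*r^4 - 47*r^3 + 36*r^2 - 8*r + 224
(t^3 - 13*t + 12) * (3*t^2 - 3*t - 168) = 3*t^5 - 3*t^4 - 207*t^3 + 75*t^2 + 2148*t - 2016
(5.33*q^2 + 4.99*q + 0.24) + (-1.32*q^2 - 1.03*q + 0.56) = 4.01*q^2 + 3.96*q + 0.8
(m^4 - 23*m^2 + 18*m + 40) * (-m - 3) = -m^5 - 3*m^4 + 23*m^3 + 51*m^2 - 94*m - 120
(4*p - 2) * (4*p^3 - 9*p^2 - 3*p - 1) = 16*p^4 - 44*p^3 + 6*p^2 + 2*p + 2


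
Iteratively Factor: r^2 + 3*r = (r)*(r + 3)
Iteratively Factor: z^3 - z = (z + 1)*(z^2 - z) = (z - 1)*(z + 1)*(z)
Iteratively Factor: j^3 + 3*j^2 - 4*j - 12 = (j + 2)*(j^2 + j - 6) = (j - 2)*(j + 2)*(j + 3)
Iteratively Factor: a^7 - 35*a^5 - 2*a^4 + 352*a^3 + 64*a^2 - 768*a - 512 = (a + 1)*(a^6 - a^5 - 34*a^4 + 32*a^3 + 320*a^2 - 256*a - 512) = (a + 1)*(a + 4)*(a^5 - 5*a^4 - 14*a^3 + 88*a^2 - 32*a - 128) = (a + 1)*(a + 4)^2*(a^4 - 9*a^3 + 22*a^2 - 32) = (a - 2)*(a + 1)*(a + 4)^2*(a^3 - 7*a^2 + 8*a + 16) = (a - 2)*(a + 1)^2*(a + 4)^2*(a^2 - 8*a + 16) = (a - 4)*(a - 2)*(a + 1)^2*(a + 4)^2*(a - 4)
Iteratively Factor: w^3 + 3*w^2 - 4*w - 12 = (w + 3)*(w^2 - 4) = (w + 2)*(w + 3)*(w - 2)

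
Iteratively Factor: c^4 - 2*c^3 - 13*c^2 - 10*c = (c)*(c^3 - 2*c^2 - 13*c - 10) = c*(c - 5)*(c^2 + 3*c + 2) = c*(c - 5)*(c + 2)*(c + 1)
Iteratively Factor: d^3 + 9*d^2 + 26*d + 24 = (d + 4)*(d^2 + 5*d + 6) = (d + 3)*(d + 4)*(d + 2)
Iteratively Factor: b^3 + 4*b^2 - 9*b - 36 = (b + 3)*(b^2 + b - 12) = (b - 3)*(b + 3)*(b + 4)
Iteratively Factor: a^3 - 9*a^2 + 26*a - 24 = (a - 2)*(a^2 - 7*a + 12) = (a - 4)*(a - 2)*(a - 3)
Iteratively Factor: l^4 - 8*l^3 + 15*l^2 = (l - 5)*(l^3 - 3*l^2) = (l - 5)*(l - 3)*(l^2) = l*(l - 5)*(l - 3)*(l)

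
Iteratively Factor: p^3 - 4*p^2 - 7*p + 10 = (p - 1)*(p^2 - 3*p - 10) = (p - 5)*(p - 1)*(p + 2)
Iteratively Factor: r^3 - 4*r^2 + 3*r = (r - 3)*(r^2 - r) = (r - 3)*(r - 1)*(r)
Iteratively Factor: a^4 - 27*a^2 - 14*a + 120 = (a + 3)*(a^3 - 3*a^2 - 18*a + 40) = (a - 5)*(a + 3)*(a^2 + 2*a - 8) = (a - 5)*(a - 2)*(a + 3)*(a + 4)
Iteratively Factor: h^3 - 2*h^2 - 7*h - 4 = (h + 1)*(h^2 - 3*h - 4) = (h + 1)^2*(h - 4)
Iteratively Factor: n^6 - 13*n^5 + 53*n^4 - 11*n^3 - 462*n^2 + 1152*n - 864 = (n + 3)*(n^5 - 16*n^4 + 101*n^3 - 314*n^2 + 480*n - 288) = (n - 2)*(n + 3)*(n^4 - 14*n^3 + 73*n^2 - 168*n + 144) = (n - 4)*(n - 2)*(n + 3)*(n^3 - 10*n^2 + 33*n - 36) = (n - 4)*(n - 3)*(n - 2)*(n + 3)*(n^2 - 7*n + 12) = (n - 4)*(n - 3)^2*(n - 2)*(n + 3)*(n - 4)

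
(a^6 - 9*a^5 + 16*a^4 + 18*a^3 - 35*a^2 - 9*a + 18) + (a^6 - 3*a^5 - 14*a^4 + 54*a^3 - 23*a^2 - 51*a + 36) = 2*a^6 - 12*a^5 + 2*a^4 + 72*a^3 - 58*a^2 - 60*a + 54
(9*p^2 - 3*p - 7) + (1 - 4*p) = 9*p^2 - 7*p - 6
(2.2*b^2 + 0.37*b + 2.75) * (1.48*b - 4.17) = 3.256*b^3 - 8.6264*b^2 + 2.5271*b - 11.4675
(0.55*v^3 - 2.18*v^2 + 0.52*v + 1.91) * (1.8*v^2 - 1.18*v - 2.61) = 0.99*v^5 - 4.573*v^4 + 2.0729*v^3 + 8.5142*v^2 - 3.611*v - 4.9851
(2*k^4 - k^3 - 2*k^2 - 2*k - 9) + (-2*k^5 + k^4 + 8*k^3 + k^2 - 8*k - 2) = -2*k^5 + 3*k^4 + 7*k^3 - k^2 - 10*k - 11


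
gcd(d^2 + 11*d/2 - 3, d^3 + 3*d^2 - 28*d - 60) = d + 6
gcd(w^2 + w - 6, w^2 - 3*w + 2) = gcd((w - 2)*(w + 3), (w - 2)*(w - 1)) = w - 2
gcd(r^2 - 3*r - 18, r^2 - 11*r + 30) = r - 6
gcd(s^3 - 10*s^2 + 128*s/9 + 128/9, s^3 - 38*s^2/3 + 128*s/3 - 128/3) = s^2 - 32*s/3 + 64/3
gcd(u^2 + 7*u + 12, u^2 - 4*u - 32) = u + 4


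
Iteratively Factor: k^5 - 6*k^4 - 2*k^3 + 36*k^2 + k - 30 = (k - 3)*(k^4 - 3*k^3 - 11*k^2 + 3*k + 10) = (k - 3)*(k + 2)*(k^3 - 5*k^2 - k + 5) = (k - 3)*(k - 1)*(k + 2)*(k^2 - 4*k - 5) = (k - 3)*(k - 1)*(k + 1)*(k + 2)*(k - 5)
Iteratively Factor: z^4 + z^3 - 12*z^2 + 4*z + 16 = (z + 1)*(z^3 - 12*z + 16) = (z - 2)*(z + 1)*(z^2 + 2*z - 8) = (z - 2)*(z + 1)*(z + 4)*(z - 2)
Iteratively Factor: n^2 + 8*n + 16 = (n + 4)*(n + 4)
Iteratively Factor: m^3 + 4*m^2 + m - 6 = (m - 1)*(m^2 + 5*m + 6) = (m - 1)*(m + 2)*(m + 3)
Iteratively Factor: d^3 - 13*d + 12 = (d - 3)*(d^2 + 3*d - 4) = (d - 3)*(d + 4)*(d - 1)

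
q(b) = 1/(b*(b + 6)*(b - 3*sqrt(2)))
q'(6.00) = -0.00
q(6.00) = 0.01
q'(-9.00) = 0.00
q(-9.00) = 0.00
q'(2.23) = 0.00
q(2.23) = -0.03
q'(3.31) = -0.02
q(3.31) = -0.03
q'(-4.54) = -0.00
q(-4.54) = 0.02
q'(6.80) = 0.00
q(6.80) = 0.00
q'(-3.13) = 0.00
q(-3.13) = 0.02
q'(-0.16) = 1.53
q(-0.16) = 0.24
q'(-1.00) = 0.04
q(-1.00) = 0.04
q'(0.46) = 0.18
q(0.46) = -0.09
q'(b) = -1/(b*(b + 6)*(b - 3*sqrt(2))^2) - 1/(b*(b + 6)^2*(b - 3*sqrt(2))) - 1/(b^2*(b + 6)*(b - 3*sqrt(2)))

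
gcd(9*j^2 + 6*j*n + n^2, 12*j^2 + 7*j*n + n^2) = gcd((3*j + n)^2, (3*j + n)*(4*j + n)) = 3*j + n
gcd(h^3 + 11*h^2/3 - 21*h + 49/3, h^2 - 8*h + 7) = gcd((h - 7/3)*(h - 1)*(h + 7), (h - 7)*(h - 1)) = h - 1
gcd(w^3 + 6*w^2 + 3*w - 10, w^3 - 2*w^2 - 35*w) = w + 5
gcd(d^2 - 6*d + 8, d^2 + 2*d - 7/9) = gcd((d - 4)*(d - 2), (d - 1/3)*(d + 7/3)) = 1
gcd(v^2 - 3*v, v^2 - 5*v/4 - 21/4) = v - 3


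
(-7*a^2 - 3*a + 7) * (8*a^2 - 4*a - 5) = -56*a^4 + 4*a^3 + 103*a^2 - 13*a - 35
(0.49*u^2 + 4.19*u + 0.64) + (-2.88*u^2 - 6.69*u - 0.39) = -2.39*u^2 - 2.5*u + 0.25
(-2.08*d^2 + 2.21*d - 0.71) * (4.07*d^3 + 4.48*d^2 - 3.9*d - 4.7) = -8.4656*d^5 - 0.323700000000001*d^4 + 15.1231*d^3 - 2.0238*d^2 - 7.618*d + 3.337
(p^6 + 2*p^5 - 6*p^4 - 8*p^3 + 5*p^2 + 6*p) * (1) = p^6 + 2*p^5 - 6*p^4 - 8*p^3 + 5*p^2 + 6*p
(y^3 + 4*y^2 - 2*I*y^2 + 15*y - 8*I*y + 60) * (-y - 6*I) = -y^4 - 4*y^3 - 4*I*y^3 - 27*y^2 - 16*I*y^2 - 108*y - 90*I*y - 360*I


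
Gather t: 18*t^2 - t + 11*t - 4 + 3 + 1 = 18*t^2 + 10*t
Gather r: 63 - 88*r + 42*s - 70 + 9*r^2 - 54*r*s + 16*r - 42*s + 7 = 9*r^2 + r*(-54*s - 72)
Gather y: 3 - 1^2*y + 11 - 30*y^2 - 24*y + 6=-30*y^2 - 25*y + 20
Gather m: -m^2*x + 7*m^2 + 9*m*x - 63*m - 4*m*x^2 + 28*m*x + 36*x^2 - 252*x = m^2*(7 - x) + m*(-4*x^2 + 37*x - 63) + 36*x^2 - 252*x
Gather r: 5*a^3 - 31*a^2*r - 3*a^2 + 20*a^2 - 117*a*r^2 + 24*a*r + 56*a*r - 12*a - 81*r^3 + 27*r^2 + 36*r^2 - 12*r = 5*a^3 + 17*a^2 - 12*a - 81*r^3 + r^2*(63 - 117*a) + r*(-31*a^2 + 80*a - 12)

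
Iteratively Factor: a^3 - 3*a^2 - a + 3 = (a - 1)*(a^2 - 2*a - 3) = (a - 1)*(a + 1)*(a - 3)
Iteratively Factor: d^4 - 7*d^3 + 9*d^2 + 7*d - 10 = (d - 2)*(d^3 - 5*d^2 - d + 5) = (d - 2)*(d + 1)*(d^2 - 6*d + 5) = (d - 2)*(d - 1)*(d + 1)*(d - 5)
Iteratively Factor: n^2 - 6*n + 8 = (n - 4)*(n - 2)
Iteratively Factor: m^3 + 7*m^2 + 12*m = (m)*(m^2 + 7*m + 12) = m*(m + 4)*(m + 3)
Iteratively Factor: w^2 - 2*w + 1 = (w - 1)*(w - 1)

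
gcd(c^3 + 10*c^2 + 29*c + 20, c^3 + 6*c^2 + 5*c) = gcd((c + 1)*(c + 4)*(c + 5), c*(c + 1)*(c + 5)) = c^2 + 6*c + 5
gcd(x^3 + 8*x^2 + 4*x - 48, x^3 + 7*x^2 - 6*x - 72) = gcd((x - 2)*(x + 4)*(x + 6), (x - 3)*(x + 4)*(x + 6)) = x^2 + 10*x + 24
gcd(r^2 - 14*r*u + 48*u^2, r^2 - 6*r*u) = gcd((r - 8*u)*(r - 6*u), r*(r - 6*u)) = r - 6*u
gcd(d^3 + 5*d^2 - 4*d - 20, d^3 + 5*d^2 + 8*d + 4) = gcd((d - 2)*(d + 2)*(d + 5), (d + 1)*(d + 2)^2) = d + 2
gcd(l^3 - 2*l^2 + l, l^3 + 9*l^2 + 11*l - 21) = l - 1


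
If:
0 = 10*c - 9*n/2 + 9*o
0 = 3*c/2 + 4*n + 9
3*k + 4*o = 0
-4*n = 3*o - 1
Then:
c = -642/259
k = -6508/2331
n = -342/259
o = 1627/777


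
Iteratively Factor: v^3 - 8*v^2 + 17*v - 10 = (v - 2)*(v^2 - 6*v + 5) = (v - 5)*(v - 2)*(v - 1)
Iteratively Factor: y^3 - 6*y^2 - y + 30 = (y + 2)*(y^2 - 8*y + 15) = (y - 3)*(y + 2)*(y - 5)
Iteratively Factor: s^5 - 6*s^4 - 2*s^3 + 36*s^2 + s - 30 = (s - 3)*(s^4 - 3*s^3 - 11*s^2 + 3*s + 10) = (s - 5)*(s - 3)*(s^3 + 2*s^2 - s - 2) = (s - 5)*(s - 3)*(s + 2)*(s^2 - 1) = (s - 5)*(s - 3)*(s + 1)*(s + 2)*(s - 1)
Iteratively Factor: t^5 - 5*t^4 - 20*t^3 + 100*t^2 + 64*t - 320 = (t + 4)*(t^4 - 9*t^3 + 16*t^2 + 36*t - 80) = (t - 5)*(t + 4)*(t^3 - 4*t^2 - 4*t + 16) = (t - 5)*(t + 2)*(t + 4)*(t^2 - 6*t + 8) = (t - 5)*(t - 4)*(t + 2)*(t + 4)*(t - 2)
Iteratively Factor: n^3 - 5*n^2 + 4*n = (n - 1)*(n^2 - 4*n) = (n - 4)*(n - 1)*(n)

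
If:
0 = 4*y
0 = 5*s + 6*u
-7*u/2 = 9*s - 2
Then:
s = 24/73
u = -20/73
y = 0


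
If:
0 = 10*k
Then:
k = 0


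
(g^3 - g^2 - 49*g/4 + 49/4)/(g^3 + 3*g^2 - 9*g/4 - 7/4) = (2*g - 7)/(2*g + 1)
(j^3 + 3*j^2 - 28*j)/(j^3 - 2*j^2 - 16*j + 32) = j*(j + 7)/(j^2 + 2*j - 8)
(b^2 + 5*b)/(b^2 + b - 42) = b*(b + 5)/(b^2 + b - 42)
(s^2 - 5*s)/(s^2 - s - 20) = s/(s + 4)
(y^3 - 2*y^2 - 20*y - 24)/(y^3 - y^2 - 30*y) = (y^2 + 4*y + 4)/(y*(y + 5))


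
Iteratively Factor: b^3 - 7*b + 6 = (b + 3)*(b^2 - 3*b + 2) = (b - 2)*(b + 3)*(b - 1)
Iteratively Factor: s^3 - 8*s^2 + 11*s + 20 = (s - 4)*(s^2 - 4*s - 5) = (s - 5)*(s - 4)*(s + 1)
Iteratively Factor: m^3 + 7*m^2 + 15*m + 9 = (m + 3)*(m^2 + 4*m + 3) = (m + 3)^2*(m + 1)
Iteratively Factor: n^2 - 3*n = (n)*(n - 3)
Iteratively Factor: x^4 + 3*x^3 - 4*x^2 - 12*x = (x)*(x^3 + 3*x^2 - 4*x - 12) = x*(x + 2)*(x^2 + x - 6) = x*(x - 2)*(x + 2)*(x + 3)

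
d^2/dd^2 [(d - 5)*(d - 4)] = 2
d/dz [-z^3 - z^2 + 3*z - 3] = -3*z^2 - 2*z + 3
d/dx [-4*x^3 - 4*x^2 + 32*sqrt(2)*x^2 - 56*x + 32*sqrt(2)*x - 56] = -12*x^2 - 8*x + 64*sqrt(2)*x - 56 + 32*sqrt(2)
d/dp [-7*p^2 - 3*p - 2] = -14*p - 3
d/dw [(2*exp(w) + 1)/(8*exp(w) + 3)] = -2*exp(w)/(8*exp(w) + 3)^2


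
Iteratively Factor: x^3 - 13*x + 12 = (x - 3)*(x^2 + 3*x - 4) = (x - 3)*(x - 1)*(x + 4)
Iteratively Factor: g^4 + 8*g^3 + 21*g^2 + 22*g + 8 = (g + 1)*(g^3 + 7*g^2 + 14*g + 8) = (g + 1)*(g + 2)*(g^2 + 5*g + 4) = (g + 1)*(g + 2)*(g + 4)*(g + 1)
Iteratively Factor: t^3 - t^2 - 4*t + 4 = (t + 2)*(t^2 - 3*t + 2) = (t - 2)*(t + 2)*(t - 1)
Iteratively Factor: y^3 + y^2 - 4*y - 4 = (y + 1)*(y^2 - 4) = (y - 2)*(y + 1)*(y + 2)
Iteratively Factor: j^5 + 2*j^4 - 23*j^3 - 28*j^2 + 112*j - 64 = (j - 4)*(j^4 + 6*j^3 + j^2 - 24*j + 16) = (j - 4)*(j + 4)*(j^3 + 2*j^2 - 7*j + 4) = (j - 4)*(j + 4)^2*(j^2 - 2*j + 1) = (j - 4)*(j - 1)*(j + 4)^2*(j - 1)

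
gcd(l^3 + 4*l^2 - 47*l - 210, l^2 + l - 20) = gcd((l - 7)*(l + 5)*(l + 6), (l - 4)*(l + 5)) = l + 5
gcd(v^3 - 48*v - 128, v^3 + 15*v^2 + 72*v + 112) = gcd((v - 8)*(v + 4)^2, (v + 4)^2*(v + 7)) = v^2 + 8*v + 16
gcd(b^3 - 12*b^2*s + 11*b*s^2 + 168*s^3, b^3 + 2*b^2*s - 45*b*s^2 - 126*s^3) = -b^2 + 4*b*s + 21*s^2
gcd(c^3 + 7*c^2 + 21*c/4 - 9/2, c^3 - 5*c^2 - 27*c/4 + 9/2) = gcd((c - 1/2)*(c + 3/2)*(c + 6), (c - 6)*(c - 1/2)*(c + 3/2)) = c^2 + c - 3/4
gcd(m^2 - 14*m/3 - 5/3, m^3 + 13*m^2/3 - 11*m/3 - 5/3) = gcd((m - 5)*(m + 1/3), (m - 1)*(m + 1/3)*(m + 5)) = m + 1/3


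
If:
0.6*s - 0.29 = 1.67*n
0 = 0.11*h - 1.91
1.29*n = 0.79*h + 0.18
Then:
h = 17.36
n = 10.77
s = 30.47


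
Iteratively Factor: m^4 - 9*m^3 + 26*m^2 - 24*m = (m - 4)*(m^3 - 5*m^2 + 6*m) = (m - 4)*(m - 2)*(m^2 - 3*m) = m*(m - 4)*(m - 2)*(m - 3)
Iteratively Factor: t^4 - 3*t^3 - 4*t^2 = (t - 4)*(t^3 + t^2) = (t - 4)*(t + 1)*(t^2) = t*(t - 4)*(t + 1)*(t)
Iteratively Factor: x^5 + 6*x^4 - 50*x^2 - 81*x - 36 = (x + 1)*(x^4 + 5*x^3 - 5*x^2 - 45*x - 36) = (x + 1)*(x + 4)*(x^3 + x^2 - 9*x - 9) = (x + 1)*(x + 3)*(x + 4)*(x^2 - 2*x - 3) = (x + 1)^2*(x + 3)*(x + 4)*(x - 3)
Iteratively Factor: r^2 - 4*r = (r)*(r - 4)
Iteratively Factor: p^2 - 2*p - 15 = (p - 5)*(p + 3)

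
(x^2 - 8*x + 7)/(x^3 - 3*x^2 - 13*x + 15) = (x - 7)/(x^2 - 2*x - 15)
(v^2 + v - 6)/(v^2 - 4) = (v + 3)/(v + 2)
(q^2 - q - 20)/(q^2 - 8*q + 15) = (q + 4)/(q - 3)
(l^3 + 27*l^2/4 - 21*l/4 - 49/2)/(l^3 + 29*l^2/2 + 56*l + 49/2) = (4*l^2 - l - 14)/(2*(2*l^2 + 15*l + 7))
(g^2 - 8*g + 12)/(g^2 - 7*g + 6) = (g - 2)/(g - 1)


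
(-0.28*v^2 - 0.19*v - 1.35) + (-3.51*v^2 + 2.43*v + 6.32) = -3.79*v^2 + 2.24*v + 4.97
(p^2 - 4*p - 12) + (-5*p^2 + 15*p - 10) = -4*p^2 + 11*p - 22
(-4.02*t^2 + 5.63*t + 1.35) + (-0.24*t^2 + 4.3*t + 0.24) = -4.26*t^2 + 9.93*t + 1.59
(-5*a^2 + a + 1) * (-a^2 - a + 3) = 5*a^4 + 4*a^3 - 17*a^2 + 2*a + 3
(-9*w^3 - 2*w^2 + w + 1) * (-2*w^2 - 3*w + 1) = 18*w^5 + 31*w^4 - 5*w^3 - 7*w^2 - 2*w + 1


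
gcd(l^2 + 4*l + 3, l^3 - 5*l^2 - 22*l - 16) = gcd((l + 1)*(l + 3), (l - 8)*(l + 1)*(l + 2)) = l + 1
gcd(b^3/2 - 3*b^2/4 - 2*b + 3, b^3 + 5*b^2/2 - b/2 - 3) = b + 2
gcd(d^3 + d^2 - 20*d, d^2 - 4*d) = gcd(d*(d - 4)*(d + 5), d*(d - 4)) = d^2 - 4*d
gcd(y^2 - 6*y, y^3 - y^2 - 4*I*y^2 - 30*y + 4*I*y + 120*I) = y - 6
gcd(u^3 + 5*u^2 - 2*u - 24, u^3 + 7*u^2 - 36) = u^2 + u - 6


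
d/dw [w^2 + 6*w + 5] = 2*w + 6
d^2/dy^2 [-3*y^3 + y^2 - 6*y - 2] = 2 - 18*y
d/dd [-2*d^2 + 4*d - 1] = 4 - 4*d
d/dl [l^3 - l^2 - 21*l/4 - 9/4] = 3*l^2 - 2*l - 21/4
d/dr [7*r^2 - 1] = 14*r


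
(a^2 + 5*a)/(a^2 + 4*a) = (a + 5)/(a + 4)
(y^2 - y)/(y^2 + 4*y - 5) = y/(y + 5)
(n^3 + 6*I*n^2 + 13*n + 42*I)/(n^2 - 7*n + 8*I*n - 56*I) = (n^3 + 6*I*n^2 + 13*n + 42*I)/(n^2 + n*(-7 + 8*I) - 56*I)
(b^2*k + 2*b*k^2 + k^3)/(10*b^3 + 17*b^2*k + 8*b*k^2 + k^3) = k*(b + k)/(10*b^2 + 7*b*k + k^2)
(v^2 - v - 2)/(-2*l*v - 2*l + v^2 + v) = (v - 2)/(-2*l + v)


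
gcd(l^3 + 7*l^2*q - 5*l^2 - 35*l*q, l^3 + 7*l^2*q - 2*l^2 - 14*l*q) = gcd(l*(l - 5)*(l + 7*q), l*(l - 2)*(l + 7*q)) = l^2 + 7*l*q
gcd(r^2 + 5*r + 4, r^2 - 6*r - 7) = r + 1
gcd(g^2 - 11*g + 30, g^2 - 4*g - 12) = g - 6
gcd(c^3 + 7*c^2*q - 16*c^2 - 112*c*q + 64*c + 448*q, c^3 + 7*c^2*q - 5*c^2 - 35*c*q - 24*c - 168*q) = c^2 + 7*c*q - 8*c - 56*q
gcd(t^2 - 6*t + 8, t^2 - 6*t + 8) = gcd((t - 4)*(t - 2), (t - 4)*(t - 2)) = t^2 - 6*t + 8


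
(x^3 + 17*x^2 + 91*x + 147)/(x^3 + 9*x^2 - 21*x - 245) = (x + 3)/(x - 5)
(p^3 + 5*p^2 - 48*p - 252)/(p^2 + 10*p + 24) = (p^2 - p - 42)/(p + 4)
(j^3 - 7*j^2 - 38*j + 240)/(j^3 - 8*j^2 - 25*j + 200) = (j + 6)/(j + 5)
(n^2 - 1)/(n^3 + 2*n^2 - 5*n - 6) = (n - 1)/(n^2 + n - 6)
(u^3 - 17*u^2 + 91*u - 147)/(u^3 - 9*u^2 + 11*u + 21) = (u - 7)/(u + 1)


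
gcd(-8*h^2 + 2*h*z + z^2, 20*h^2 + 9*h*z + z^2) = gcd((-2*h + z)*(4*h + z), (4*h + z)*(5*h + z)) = 4*h + z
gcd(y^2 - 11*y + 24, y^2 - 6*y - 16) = y - 8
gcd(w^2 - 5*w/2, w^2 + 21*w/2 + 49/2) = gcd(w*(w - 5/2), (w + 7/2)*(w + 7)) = 1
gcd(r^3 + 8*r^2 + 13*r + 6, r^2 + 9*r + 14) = 1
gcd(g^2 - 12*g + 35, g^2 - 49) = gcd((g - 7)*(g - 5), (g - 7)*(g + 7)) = g - 7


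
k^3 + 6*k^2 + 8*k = k*(k + 2)*(k + 4)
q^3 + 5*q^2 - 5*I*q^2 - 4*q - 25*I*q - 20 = (q + 5)*(q - 4*I)*(q - I)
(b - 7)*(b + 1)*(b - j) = b^3 - b^2*j - 6*b^2 + 6*b*j - 7*b + 7*j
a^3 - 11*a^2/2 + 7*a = a*(a - 7/2)*(a - 2)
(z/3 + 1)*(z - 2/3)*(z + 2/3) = z^3/3 + z^2 - 4*z/27 - 4/9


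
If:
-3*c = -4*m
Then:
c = 4*m/3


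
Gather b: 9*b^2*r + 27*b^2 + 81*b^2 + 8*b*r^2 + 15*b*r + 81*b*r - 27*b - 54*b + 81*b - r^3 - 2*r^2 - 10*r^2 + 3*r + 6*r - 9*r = b^2*(9*r + 108) + b*(8*r^2 + 96*r) - r^3 - 12*r^2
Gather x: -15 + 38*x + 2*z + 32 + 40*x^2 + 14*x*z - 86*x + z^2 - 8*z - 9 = 40*x^2 + x*(14*z - 48) + z^2 - 6*z + 8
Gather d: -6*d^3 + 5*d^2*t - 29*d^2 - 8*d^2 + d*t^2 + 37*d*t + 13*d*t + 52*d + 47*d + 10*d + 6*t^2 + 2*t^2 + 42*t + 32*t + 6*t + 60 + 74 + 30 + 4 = -6*d^3 + d^2*(5*t - 37) + d*(t^2 + 50*t + 109) + 8*t^2 + 80*t + 168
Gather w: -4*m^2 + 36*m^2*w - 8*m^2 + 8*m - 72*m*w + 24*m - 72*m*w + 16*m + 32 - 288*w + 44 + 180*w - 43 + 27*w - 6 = -12*m^2 + 48*m + w*(36*m^2 - 144*m - 81) + 27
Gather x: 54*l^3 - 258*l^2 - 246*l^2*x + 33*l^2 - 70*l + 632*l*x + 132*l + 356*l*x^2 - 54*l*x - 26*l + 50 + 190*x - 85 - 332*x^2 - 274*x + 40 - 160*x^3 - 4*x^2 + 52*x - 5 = 54*l^3 - 225*l^2 + 36*l - 160*x^3 + x^2*(356*l - 336) + x*(-246*l^2 + 578*l - 32)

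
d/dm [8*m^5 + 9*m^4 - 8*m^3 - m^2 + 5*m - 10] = 40*m^4 + 36*m^3 - 24*m^2 - 2*m + 5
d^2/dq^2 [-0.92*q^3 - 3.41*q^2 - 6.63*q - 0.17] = -5.52*q - 6.82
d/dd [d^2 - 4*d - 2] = 2*d - 4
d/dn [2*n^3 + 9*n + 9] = 6*n^2 + 9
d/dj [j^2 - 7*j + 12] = 2*j - 7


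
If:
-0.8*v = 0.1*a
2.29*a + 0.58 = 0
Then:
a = -0.25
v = 0.03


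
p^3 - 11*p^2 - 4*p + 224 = (p - 8)*(p - 7)*(p + 4)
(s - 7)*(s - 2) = s^2 - 9*s + 14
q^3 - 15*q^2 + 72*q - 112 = (q - 7)*(q - 4)^2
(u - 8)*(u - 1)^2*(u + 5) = u^4 - 5*u^3 - 33*u^2 + 77*u - 40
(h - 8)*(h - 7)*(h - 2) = h^3 - 17*h^2 + 86*h - 112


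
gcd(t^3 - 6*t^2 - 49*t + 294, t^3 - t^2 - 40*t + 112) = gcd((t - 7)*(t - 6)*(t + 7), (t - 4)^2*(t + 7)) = t + 7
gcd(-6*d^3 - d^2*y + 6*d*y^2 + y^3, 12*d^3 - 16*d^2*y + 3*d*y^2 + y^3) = -6*d^2 + 5*d*y + y^2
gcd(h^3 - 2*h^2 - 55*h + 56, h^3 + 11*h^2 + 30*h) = 1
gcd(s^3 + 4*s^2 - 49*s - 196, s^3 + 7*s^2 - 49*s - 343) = s^2 - 49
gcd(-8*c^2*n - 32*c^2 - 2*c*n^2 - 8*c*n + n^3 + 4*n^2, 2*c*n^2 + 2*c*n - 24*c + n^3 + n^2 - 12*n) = 2*c*n + 8*c + n^2 + 4*n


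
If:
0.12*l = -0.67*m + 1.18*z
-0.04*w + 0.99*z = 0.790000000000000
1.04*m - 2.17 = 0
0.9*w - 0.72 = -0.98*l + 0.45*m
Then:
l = -2.14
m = 2.09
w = 4.18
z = 0.97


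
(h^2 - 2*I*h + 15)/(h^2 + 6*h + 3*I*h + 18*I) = (h - 5*I)/(h + 6)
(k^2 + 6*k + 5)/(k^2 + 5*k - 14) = (k^2 + 6*k + 5)/(k^2 + 5*k - 14)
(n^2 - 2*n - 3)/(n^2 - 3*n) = (n + 1)/n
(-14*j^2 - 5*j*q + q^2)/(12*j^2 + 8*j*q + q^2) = (-7*j + q)/(6*j + q)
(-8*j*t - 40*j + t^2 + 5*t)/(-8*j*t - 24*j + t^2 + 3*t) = (t + 5)/(t + 3)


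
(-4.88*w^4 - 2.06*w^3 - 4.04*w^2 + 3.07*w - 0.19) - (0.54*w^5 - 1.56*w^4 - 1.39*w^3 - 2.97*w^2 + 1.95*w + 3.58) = -0.54*w^5 - 3.32*w^4 - 0.67*w^3 - 1.07*w^2 + 1.12*w - 3.77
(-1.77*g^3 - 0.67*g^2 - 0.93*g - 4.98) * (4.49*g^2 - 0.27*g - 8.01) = -7.9473*g^5 - 2.5304*g^4 + 10.1829*g^3 - 16.7424*g^2 + 8.7939*g + 39.8898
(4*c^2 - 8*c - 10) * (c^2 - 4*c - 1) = 4*c^4 - 24*c^3 + 18*c^2 + 48*c + 10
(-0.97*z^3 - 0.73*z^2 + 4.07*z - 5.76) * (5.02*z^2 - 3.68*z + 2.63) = -4.8694*z^5 - 0.0949999999999998*z^4 + 20.5667*z^3 - 45.8127*z^2 + 31.9009*z - 15.1488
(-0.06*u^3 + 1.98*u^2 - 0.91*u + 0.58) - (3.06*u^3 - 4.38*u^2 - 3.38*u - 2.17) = -3.12*u^3 + 6.36*u^2 + 2.47*u + 2.75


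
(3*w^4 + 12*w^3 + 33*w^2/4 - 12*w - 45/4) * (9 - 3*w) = -9*w^5 - 9*w^4 + 333*w^3/4 + 441*w^2/4 - 297*w/4 - 405/4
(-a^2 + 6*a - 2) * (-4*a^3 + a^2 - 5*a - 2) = 4*a^5 - 25*a^4 + 19*a^3 - 30*a^2 - 2*a + 4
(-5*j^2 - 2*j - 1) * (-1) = 5*j^2 + 2*j + 1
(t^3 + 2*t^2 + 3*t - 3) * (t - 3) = t^4 - t^3 - 3*t^2 - 12*t + 9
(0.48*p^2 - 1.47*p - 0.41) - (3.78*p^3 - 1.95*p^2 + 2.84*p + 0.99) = -3.78*p^3 + 2.43*p^2 - 4.31*p - 1.4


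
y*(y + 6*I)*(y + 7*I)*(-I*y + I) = -I*y^4 + 13*y^3 + I*y^3 - 13*y^2 + 42*I*y^2 - 42*I*y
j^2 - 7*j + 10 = (j - 5)*(j - 2)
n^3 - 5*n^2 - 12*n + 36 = (n - 6)*(n - 2)*(n + 3)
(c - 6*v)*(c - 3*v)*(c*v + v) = c^3*v - 9*c^2*v^2 + c^2*v + 18*c*v^3 - 9*c*v^2 + 18*v^3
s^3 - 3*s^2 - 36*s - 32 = (s - 8)*(s + 1)*(s + 4)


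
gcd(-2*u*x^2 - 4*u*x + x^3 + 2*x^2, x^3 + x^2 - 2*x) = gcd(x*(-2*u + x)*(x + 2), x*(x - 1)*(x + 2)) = x^2 + 2*x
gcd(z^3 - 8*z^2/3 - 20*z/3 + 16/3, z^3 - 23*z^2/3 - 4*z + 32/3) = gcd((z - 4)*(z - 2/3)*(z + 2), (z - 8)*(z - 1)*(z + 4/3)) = 1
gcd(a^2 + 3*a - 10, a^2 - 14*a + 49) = 1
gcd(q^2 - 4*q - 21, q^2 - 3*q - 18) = q + 3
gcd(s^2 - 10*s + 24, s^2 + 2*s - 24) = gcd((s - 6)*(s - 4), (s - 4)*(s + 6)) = s - 4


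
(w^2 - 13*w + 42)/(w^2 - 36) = (w - 7)/(w + 6)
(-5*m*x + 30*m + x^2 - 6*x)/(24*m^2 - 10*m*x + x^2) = (-5*m*x + 30*m + x^2 - 6*x)/(24*m^2 - 10*m*x + x^2)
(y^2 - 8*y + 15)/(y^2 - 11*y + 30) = (y - 3)/(y - 6)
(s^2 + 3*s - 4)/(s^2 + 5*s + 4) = (s - 1)/(s + 1)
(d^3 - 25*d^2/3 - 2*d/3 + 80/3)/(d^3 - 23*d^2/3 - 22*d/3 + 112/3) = (3*d + 5)/(3*d + 7)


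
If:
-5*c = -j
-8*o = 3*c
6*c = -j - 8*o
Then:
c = 0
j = 0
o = 0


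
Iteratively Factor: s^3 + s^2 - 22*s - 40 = (s - 5)*(s^2 + 6*s + 8) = (s - 5)*(s + 4)*(s + 2)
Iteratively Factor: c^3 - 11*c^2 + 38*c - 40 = (c - 2)*(c^2 - 9*c + 20) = (c - 5)*(c - 2)*(c - 4)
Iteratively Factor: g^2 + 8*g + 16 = (g + 4)*(g + 4)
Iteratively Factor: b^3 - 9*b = (b - 3)*(b^2 + 3*b) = b*(b - 3)*(b + 3)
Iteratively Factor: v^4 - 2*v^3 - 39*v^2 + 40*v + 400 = (v + 4)*(v^3 - 6*v^2 - 15*v + 100) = (v - 5)*(v + 4)*(v^2 - v - 20) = (v - 5)^2*(v + 4)*(v + 4)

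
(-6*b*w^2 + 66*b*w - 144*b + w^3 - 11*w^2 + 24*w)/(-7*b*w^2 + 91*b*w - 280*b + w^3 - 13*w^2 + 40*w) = (-6*b*w + 18*b + w^2 - 3*w)/(-7*b*w + 35*b + w^2 - 5*w)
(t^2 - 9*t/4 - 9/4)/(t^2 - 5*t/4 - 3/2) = (t - 3)/(t - 2)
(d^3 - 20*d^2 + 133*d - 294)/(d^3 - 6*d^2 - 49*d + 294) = (d - 7)/(d + 7)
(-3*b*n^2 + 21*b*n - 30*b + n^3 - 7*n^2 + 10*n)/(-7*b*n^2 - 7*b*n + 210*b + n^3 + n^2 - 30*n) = (3*b*n - 6*b - n^2 + 2*n)/(7*b*n + 42*b - n^2 - 6*n)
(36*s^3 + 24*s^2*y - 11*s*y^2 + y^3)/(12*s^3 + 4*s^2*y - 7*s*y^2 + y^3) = (-6*s + y)/(-2*s + y)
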